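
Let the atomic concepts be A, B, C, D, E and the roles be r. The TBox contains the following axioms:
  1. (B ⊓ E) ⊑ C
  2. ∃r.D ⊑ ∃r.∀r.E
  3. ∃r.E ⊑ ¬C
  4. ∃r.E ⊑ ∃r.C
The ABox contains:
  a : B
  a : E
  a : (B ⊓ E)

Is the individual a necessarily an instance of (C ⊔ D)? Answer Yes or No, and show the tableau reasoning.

1. a : (C ⊔ D)?  L(a) = {B, E, (B ⊓ E)} ∪ {(¬C ⊓ ¬D)}
   clash {C, ¬C} at a — a ∈ (C ⊔ D)
2. Hence a : (C ⊔ D): entailed.

Yes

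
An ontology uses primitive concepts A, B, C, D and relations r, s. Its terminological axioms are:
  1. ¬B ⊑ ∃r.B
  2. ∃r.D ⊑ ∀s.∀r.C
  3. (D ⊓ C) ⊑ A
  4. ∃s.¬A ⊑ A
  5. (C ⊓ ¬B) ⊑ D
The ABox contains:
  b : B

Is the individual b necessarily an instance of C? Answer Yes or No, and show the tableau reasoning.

1. b : C?  L(b) = {B} ∪ {¬C}
   open: L(b) ⊇ {B, ¬C, ∀r.¬D, ∀s.A} — b ∉ C possible
2. Hence b : C: not entailed.

No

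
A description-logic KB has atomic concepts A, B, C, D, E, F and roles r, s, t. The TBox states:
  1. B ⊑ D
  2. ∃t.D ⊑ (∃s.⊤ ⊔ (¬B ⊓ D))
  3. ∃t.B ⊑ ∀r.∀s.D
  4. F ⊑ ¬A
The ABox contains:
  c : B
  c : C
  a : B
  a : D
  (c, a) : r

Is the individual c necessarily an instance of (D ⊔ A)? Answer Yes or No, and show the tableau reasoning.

1. c : (D ⊔ A)?  L(c) = {B, C} ∪ {(¬D ⊓ ¬A)}
   clash {D, ¬D} at c — c ∈ (D ⊔ A)
2. Hence c : (D ⊔ A): entailed.

Yes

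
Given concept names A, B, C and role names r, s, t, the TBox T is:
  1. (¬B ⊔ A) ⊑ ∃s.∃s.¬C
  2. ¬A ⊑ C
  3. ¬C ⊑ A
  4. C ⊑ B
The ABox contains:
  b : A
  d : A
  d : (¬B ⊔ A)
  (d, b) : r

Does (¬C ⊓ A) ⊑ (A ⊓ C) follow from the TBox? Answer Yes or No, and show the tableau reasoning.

No

1. (¬C ⊓ A) ⊑ (A ⊓ C)  ⇔  ((¬C ⊓ A) ⊓ (¬A ⊔ ¬C)) unsat w.r.t. T
   open: L(x₀) ⊇ {A, ¬C, ∃s.∃s.¬C} (+ ∃-successors)
2. Hence (¬C ⊓ A) ⊑ (A ⊓ C): not entailed.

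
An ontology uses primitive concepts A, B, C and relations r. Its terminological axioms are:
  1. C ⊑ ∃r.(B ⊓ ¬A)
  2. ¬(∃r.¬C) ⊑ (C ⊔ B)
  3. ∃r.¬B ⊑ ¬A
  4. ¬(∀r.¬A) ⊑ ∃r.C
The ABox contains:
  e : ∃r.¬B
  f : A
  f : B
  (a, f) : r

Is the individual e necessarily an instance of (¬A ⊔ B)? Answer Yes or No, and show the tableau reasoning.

Yes

1. e : (¬A ⊔ B)?  L(e) = {∃r.¬B} ∪ {(A ⊓ ¬B)}
   clash {A, ¬A} at e — e ∈ (¬A ⊔ B)
2. Hence e : (¬A ⊔ B): entailed.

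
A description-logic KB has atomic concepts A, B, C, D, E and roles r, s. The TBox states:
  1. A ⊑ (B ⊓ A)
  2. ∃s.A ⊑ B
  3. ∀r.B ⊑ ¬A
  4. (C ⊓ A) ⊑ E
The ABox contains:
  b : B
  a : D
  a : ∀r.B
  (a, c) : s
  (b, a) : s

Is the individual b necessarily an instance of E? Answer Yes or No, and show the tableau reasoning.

1. b : E?  L(b) = {B} ∪ {¬E}
   open: L(b) ⊇ {B, ¬A, ¬E} — b ∉ E possible
2. Hence b : E: not entailed.

No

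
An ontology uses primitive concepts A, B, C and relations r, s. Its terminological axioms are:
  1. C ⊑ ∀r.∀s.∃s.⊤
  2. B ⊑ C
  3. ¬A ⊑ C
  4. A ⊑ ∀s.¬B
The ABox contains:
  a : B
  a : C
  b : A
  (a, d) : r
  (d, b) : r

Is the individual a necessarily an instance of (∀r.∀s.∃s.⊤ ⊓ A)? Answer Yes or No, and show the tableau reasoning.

1. a : (∀r.∀s.∃s.⊤ ⊓ A)?  L(a) = {B, C} ∪ {(∃r.∃s.∀s.⊥ ⊔ ¬A)}
   apply at a: C⊑∀r.∀s.∃s.⊤
   open: L(a) ⊇ {B, C, ¬A, ∀r.∀s.∃s.⊤} — a ∉ (∀r.∀s.∃s.⊤ ⊓ A) possible
2. Hence a : (∀r.∀s.∃s.⊤ ⊓ A): not entailed.

No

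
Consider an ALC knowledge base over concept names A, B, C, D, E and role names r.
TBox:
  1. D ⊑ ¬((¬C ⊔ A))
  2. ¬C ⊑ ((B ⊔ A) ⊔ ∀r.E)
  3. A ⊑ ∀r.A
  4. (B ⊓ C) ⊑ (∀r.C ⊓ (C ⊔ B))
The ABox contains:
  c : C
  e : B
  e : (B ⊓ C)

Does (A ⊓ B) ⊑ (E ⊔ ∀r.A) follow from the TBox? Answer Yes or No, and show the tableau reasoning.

Yes

1. (A ⊓ B) ⊑ (E ⊔ ∀r.A)  ⇔  ((A ⊓ B) ⊓ (¬E ⊓ ∃r.¬A)) unsat w.r.t. T
   all branches close; clash {A, ¬A} at x₀
2. Hence (A ⊓ B) ⊑ (E ⊔ ∀r.A): entailed.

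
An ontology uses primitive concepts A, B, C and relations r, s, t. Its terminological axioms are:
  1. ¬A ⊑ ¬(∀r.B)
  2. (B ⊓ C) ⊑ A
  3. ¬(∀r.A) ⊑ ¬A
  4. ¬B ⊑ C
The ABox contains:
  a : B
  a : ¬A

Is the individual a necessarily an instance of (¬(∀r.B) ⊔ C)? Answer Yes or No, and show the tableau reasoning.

Yes

1. a : (¬(∀r.B) ⊔ C)?  L(a) = {B, ¬A} ∪ {(∀r.B ⊓ ¬C)}
   clash {A, ¬A} at a — a ∈ (¬(∀r.B) ⊔ C)
2. Hence a : (¬(∀r.B) ⊔ C): entailed.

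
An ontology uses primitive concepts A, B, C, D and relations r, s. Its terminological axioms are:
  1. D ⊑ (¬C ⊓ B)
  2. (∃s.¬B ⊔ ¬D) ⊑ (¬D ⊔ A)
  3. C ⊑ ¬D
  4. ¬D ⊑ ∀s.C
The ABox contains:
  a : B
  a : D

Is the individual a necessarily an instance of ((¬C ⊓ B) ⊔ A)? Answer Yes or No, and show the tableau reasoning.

1. a : ((¬C ⊓ B) ⊔ A)?  L(a) = {B, D} ∪ {((C ⊔ ¬B) ⊓ ¬A)}
   clash {B, ¬B} at a — a ∈ ((¬C ⊓ B) ⊔ A)
2. Hence a : ((¬C ⊓ B) ⊔ A): entailed.

Yes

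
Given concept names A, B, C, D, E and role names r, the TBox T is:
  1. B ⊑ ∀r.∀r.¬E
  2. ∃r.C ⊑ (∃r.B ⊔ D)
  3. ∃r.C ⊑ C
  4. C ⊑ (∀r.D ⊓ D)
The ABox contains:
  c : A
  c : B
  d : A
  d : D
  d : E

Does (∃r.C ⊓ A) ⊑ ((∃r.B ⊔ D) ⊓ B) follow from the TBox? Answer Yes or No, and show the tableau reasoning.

No

1. (∃r.C ⊓ A) ⊑ ((∃r.B ⊔ D) ⊓ B)  ⇔  ((∃r.C ⊓ A) ⊓ ((∀r.¬B ⊓ ¬D) ⊔ ¬B)) unsat w.r.t. T
   apply at x₀: ∃r.C⊑(∃r.B ⊔ D); ∃r.C⊑C
   open: L(x₀) ⊇ {A, C, D, ¬B, ∀r.D, …} (+ ∃-successors)
2. Hence (∃r.C ⊓ A) ⊑ ((∃r.B ⊔ D) ⊓ B): not entailed.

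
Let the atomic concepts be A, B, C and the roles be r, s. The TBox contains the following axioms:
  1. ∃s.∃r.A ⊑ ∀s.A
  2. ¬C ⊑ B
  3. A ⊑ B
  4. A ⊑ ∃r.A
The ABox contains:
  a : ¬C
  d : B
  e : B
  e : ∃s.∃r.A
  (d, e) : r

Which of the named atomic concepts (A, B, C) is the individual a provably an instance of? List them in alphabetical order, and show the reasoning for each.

1. a : A?  L(a) = {¬C} ∪ {¬A}
   apply at a: ¬C⊑B
   open: L(a) ⊇ {B, ¬A, ¬C, ∀s.∀r.¬A} — a ∉ A possible
2. a : B?  L(a) = {¬C} ∪ {¬B}
   clash {B, ¬B} at a — a ∈ B
3. a : C?  L(a) = {¬C} ∪ {¬C}
   apply at a: ¬C⊑B
   open: L(a) ⊇ {B, ¬A, ¬C, ∀s.∀r.¬A} — a ∉ C possible
4. Entailed for a: {B}

{B}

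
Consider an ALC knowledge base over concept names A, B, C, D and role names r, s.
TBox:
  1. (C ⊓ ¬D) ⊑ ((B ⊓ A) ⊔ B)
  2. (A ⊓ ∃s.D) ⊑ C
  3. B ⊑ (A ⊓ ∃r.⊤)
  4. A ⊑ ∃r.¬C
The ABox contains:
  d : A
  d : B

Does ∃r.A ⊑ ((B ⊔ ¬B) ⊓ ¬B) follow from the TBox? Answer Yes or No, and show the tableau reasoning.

No

1. ∃r.A ⊑ ((B ⊔ ¬B) ⊓ ¬B)  ⇔  (∃r.A ⊓ ((¬B ⊓ B) ⊔ B)) unsat w.r.t. T
   open: L(x₀) ⊇ {A, B, ¬C, ∀s.¬D, ∃r.A, …} (+ ∃-successors)
2. Hence ∃r.A ⊑ ((B ⊔ ¬B) ⊓ ¬B): not entailed.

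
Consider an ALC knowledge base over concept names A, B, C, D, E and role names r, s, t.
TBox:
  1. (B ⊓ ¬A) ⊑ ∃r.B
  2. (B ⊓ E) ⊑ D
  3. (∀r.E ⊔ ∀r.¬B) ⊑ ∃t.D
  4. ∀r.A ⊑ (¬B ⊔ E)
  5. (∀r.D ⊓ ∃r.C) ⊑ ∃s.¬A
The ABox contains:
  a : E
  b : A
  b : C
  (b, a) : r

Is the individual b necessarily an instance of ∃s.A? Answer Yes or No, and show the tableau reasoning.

No

1. b : ∃s.A?  L(b) = {A, C} ∪ {∀s.¬A}
   open: L(b) ⊇ {A, C, ¬B, ∀s.¬A, ∃r.B, …} (+ ∃-successors) — b ∉ ∃s.A possible
2. Hence b : ∃s.A: not entailed.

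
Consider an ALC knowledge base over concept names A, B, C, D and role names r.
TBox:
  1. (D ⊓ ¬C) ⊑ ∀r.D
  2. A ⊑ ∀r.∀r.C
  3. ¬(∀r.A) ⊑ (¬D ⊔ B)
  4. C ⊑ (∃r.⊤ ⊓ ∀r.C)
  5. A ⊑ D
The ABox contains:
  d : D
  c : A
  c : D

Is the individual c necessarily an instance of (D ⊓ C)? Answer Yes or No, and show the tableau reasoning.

No

1. c : (D ⊓ C)?  L(c) = {A, D} ∪ {(¬D ⊔ ¬C)}
   apply at c: A⊑∀r.∀r.C
   open: L(c) ⊇ {A, D, ¬C, ∀r.A, ∀r.D, …} — c ∉ (D ⊓ C) possible
2. Hence c : (D ⊓ C): not entailed.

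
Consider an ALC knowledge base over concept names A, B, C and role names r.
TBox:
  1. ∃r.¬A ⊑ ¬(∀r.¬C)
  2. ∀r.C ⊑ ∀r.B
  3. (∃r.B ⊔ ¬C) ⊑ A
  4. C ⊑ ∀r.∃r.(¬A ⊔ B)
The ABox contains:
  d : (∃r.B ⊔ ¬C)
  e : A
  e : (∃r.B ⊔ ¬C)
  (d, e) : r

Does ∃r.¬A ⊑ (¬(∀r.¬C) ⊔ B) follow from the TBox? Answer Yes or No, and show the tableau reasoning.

1. ∃r.¬A ⊑ (¬(∀r.¬C) ⊔ B)  ⇔  (∃r.¬A ⊓ (∀r.¬C ⊓ ¬B)) unsat w.r.t. T
   all branches close; clash {A, ¬A} at an ∃-successor
2. Hence ∃r.¬A ⊑ (¬(∀r.¬C) ⊔ B): entailed.

Yes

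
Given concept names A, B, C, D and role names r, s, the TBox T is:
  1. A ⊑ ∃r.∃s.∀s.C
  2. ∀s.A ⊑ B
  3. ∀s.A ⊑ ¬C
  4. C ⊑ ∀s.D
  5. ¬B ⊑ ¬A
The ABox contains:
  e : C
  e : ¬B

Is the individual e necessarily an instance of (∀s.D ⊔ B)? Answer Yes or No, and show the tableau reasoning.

1. e : (∀s.D ⊔ B)?  L(e) = {C, ¬B} ∪ {(∃s.¬D ⊓ ¬B)}
   clash {B, ¬B} at e — e ∈ (∀s.D ⊔ B)
2. Hence e : (∀s.D ⊔ B): entailed.

Yes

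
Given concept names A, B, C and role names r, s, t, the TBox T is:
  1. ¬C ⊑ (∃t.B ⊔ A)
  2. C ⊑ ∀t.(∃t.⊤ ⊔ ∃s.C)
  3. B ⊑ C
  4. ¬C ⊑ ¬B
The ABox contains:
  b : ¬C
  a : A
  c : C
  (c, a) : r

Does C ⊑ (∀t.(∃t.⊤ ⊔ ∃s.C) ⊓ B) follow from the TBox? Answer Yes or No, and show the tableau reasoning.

1. C ⊑ (∀t.(∃t.⊤ ⊔ ∃s.C) ⊓ B)  ⇔  (C ⊓ (∃t.(∀t.⊥ ⊓ ∀s.¬C) ⊔ ¬B)) unsat w.r.t. T
   apply at x₀: C⊑∀t.(∃t.⊤ ⊔ ∃s.C)
   open: L(x₀) ⊇ {C, ¬B, ∀t.(∃t.⊤ ⊔ ∃s.C)}
2. Hence C ⊑ (∀t.(∃t.⊤ ⊔ ∃s.C) ⊓ B): not entailed.

No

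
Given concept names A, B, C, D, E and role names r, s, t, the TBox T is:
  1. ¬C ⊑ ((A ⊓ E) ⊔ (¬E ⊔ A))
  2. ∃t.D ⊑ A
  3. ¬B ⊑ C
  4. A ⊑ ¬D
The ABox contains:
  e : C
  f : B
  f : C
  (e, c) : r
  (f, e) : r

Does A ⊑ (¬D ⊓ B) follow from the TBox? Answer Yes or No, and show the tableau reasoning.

1. A ⊑ (¬D ⊓ B)  ⇔  (A ⊓ (D ⊔ ¬B)) unsat w.r.t. T
   apply at x₀: A⊑¬D
   open: L(x₀) ⊇ {A, C, ¬B, ¬D}
2. Hence A ⊑ (¬D ⊓ B): not entailed.

No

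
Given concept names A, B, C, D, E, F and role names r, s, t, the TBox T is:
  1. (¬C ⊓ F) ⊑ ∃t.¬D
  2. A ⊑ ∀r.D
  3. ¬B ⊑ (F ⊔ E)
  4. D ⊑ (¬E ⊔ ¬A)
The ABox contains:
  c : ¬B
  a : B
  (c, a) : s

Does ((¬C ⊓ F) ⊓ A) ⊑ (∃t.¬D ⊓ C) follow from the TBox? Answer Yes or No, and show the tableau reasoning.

1. ((¬C ⊓ F) ⊓ A) ⊑ (∃t.¬D ⊓ C)  ⇔  (((¬C ⊓ F) ⊓ A) ⊓ (∀t.D ⊔ ¬C)) unsat w.r.t. T
   apply at x₀: (¬C ⊓ F)⊑∃t.¬D; A⊑∀r.D
   open: L(x₀) ⊇ {A, B, F, ¬C, ¬D, …} (+ ∃-successors)
2. Hence ((¬C ⊓ F) ⊓ A) ⊑ (∃t.¬D ⊓ C): not entailed.

No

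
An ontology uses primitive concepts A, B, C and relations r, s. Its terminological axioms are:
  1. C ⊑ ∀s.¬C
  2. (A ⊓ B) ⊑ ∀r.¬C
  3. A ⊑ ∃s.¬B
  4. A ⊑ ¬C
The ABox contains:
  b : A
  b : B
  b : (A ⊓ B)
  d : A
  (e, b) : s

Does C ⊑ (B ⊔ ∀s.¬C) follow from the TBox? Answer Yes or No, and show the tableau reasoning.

1. C ⊑ (B ⊔ ∀s.¬C)  ⇔  (C ⊓ (¬B ⊓ ∃s.C)) unsat w.r.t. T
   all branches close; clash {C, ¬C} at x₀
2. Hence C ⊑ (B ⊔ ∀s.¬C): entailed.

Yes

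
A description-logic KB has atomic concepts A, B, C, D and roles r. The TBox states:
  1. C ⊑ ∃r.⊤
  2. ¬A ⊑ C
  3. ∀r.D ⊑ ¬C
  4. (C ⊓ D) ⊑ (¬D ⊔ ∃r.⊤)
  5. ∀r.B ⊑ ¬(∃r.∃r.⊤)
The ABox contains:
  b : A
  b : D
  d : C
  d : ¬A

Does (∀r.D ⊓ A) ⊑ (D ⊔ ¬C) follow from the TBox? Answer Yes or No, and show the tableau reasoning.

1. (∀r.D ⊓ A) ⊑ (D ⊔ ¬C)  ⇔  ((∀r.D ⊓ A) ⊓ (¬D ⊓ C)) unsat w.r.t. T
   all branches close; clash {C, ¬C} at x₀
2. Hence (∀r.D ⊓ A) ⊑ (D ⊔ ¬C): entailed.

Yes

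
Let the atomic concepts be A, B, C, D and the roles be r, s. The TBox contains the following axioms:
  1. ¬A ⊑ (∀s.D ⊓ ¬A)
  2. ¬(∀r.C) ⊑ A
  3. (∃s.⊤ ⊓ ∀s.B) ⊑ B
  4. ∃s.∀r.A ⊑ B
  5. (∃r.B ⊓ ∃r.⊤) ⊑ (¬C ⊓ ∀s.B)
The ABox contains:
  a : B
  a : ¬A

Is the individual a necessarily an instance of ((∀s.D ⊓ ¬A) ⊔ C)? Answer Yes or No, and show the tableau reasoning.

Yes

1. a : ((∀s.D ⊓ ¬A) ⊔ C)?  L(a) = {B, ¬A} ∪ {((∃s.¬D ⊔ A) ⊓ ¬C)}
   clash {A, ¬A} at a — a ∈ ((∀s.D ⊓ ¬A) ⊔ C)
2. Hence a : ((∀s.D ⊓ ¬A) ⊔ C): entailed.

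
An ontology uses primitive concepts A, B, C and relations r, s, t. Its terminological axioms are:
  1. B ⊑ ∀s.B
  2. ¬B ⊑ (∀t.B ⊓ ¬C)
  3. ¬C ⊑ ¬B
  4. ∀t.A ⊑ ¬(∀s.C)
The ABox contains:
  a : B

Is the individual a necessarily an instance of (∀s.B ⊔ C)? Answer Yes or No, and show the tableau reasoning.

1. a : (∀s.B ⊔ C)?  L(a) = {B} ∪ {(∃s.¬B ⊓ ¬C)}
   clash {B, ¬B} at a — a ∈ (∀s.B ⊔ C)
2. Hence a : (∀s.B ⊔ C): entailed.

Yes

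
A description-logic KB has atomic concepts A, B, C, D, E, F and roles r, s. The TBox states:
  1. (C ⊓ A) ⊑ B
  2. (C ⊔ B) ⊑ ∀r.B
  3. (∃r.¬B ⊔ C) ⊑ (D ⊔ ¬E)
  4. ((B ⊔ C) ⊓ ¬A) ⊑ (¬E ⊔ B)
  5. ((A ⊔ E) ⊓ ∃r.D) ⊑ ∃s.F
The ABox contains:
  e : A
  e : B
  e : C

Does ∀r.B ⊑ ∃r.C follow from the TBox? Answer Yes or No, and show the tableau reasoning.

1. ∀r.B ⊑ ∃r.C  ⇔  (∀r.B ⊓ ∀r.¬C) unsat w.r.t. T
   open: L(x₀) ⊇ {¬A, ¬B, ¬C, ¬E, ∀r.B, …}
2. Hence ∀r.B ⊑ ∃r.C: not entailed.

No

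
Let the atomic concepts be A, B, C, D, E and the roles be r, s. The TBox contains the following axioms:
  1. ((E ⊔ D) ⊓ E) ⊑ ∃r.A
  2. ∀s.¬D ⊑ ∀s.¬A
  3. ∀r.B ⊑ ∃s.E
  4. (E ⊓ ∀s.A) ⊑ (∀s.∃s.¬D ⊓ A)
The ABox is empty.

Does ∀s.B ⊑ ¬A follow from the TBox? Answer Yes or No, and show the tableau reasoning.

No

1. ∀s.B ⊑ ¬A  ⇔  (∀s.B ⊓ A) unsat w.r.t. T
   open: L(x₀) ⊇ {A, ¬D, ¬E, ∀s.B, ∃r.¬B, …} (+ ∃-successors)
2. Hence ∀s.B ⊑ ¬A: not entailed.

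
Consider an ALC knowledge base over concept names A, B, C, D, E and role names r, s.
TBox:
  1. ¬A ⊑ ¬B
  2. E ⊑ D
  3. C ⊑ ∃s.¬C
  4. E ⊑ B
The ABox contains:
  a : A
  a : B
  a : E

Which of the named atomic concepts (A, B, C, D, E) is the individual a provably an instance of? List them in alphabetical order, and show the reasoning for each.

1. a : A?  L(a) = {A, B, E} ∪ {¬A}
   clash {A, ¬A} at a — a ∈ A
2. a : B?  L(a) = {A, B, E} ∪ {¬B}
   clash {B, ¬B} at a — a ∈ B
3. a : C?  L(a) = {A, B, E} ∪ {¬C}
   apply at a: E⊑D
   open: L(a) ⊇ {A, B, D, E, ¬C} — a ∉ C possible
4. a : D?  L(a) = {A, B, E} ∪ {¬D}
   clash {D, ¬D} at a — a ∈ D
5. a : E?  L(a) = {A, B, E} ∪ {¬E}
   clash {E, ¬E} at a — a ∈ E
6. Entailed for a: {A, B, D, E}

{A, B, D, E}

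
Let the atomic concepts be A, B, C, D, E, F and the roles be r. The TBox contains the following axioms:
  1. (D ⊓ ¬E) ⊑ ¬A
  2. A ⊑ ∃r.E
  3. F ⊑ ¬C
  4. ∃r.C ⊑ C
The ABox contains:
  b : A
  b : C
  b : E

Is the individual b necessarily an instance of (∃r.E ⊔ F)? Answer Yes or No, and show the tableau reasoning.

Yes

1. b : (∃r.E ⊔ F)?  L(b) = {A, C, E} ∪ {(∀r.¬E ⊓ ¬F)}
   clash {A, ¬A} at b — b ∈ (∃r.E ⊔ F)
2. Hence b : (∃r.E ⊔ F): entailed.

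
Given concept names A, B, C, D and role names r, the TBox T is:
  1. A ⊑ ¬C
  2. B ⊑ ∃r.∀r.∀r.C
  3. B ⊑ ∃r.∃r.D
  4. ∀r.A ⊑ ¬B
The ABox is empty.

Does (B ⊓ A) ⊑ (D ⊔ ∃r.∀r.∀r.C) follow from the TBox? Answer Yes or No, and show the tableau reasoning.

Yes

1. (B ⊓ A) ⊑ (D ⊔ ∃r.∀r.∀r.C)  ⇔  ((B ⊓ A) ⊓ (¬D ⊓ ∀r.∃r.∃r.¬C)) unsat w.r.t. T
   all branches close; clash {B, ¬B} at x₀
2. Hence (B ⊓ A) ⊑ (D ⊔ ∃r.∀r.∀r.C): entailed.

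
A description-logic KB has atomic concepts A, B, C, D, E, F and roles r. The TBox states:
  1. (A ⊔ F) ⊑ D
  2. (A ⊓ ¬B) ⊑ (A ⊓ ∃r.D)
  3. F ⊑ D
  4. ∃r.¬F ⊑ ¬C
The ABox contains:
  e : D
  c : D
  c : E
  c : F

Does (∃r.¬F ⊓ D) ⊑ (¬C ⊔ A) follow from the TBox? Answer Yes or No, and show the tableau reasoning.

Yes

1. (∃r.¬F ⊓ D) ⊑ (¬C ⊔ A)  ⇔  ((∃r.¬F ⊓ D) ⊓ (C ⊓ ¬A)) unsat w.r.t. T
   all branches close; clash {C, ¬C} at x₀
2. Hence (∃r.¬F ⊓ D) ⊑ (¬C ⊔ A): entailed.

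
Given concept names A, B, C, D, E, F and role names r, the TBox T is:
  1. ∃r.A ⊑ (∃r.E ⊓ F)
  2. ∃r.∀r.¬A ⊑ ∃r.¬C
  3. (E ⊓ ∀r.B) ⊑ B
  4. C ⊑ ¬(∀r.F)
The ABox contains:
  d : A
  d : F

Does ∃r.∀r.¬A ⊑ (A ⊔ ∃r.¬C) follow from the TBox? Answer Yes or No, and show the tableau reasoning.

1. ∃r.∀r.¬A ⊑ (A ⊔ ∃r.¬C)  ⇔  (∃r.∀r.¬A ⊓ (¬A ⊓ ∀r.C)) unsat w.r.t. T
   all branches close; clash {C, ¬C} at an ∃-successor
2. Hence ∃r.∀r.¬A ⊑ (A ⊔ ∃r.¬C): entailed.

Yes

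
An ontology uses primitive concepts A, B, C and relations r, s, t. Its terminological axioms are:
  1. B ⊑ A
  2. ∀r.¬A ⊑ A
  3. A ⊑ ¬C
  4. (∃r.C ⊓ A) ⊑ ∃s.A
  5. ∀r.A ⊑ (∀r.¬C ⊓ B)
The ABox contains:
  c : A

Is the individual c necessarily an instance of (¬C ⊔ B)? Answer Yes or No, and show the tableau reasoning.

Yes

1. c : (¬C ⊔ B)?  L(c) = {A} ∪ {(C ⊓ ¬B)}
   clash {C, ¬C} at c — c ∈ (¬C ⊔ B)
2. Hence c : (¬C ⊔ B): entailed.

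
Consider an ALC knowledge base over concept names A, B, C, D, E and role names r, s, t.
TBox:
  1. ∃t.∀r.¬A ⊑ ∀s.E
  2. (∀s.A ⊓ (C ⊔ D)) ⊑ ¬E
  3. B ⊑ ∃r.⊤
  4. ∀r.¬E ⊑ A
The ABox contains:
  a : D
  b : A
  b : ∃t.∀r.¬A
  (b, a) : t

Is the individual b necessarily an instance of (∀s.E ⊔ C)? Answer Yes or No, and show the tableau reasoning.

1. b : (∀s.E ⊔ C)?  L(b) = {A, ∃t.∀r.¬A} ∪ {(∃s.¬E ⊓ ¬C)}
   clash {E, ¬E} at an ∃-successor — b ∈ (∀s.E ⊔ C)
2. Hence b : (∀s.E ⊔ C): entailed.

Yes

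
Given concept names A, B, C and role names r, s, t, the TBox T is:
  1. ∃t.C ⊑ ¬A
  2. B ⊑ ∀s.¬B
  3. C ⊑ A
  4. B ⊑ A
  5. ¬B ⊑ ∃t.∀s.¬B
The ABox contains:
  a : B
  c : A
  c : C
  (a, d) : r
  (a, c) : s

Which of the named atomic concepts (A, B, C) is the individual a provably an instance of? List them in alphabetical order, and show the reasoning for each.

1. a : A?  L(a) = {B} ∪ {¬A}
   clash {A, ¬A} at a — a ∈ A
2. a : B?  L(a) = {B} ∪ {¬B}
   clash {B, ¬B} at a — a ∈ B
3. a : C?  L(a) = {B} ∪ {¬C}
   apply at a: B⊑∀s.¬B; B⊑A
   open: L(a) ⊇ {A, B, ¬C, ∀s.¬B, ∀t.¬C} — a ∉ C possible
4. Entailed for a: {A, B}

{A, B}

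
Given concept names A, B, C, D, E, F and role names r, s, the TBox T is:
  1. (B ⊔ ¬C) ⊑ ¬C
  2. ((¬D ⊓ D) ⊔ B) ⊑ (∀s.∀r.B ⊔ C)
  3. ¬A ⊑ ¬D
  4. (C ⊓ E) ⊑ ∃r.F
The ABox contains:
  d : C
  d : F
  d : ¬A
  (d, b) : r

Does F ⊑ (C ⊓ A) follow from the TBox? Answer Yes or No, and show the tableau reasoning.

1. F ⊑ (C ⊓ A)  ⇔  (F ⊓ (¬C ⊔ ¬A)) unsat w.r.t. T
   open: L(x₀) ⊇ {A, D, F, ¬B, ¬C}
2. Hence F ⊑ (C ⊓ A): not entailed.

No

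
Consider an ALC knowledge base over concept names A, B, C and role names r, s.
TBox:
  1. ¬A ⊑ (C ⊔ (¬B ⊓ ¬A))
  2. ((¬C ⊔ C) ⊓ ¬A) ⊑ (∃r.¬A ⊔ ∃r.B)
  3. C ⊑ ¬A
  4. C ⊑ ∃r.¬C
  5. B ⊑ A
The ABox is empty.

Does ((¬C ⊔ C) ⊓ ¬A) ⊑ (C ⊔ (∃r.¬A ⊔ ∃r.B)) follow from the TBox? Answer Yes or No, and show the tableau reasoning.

Yes

1. ((¬C ⊔ C) ⊓ ¬A) ⊑ (C ⊔ (∃r.¬A ⊔ ∃r.B))  ⇔  (((¬C ⊔ C) ⊓ ¬A) ⊓ (¬C ⊓ (∀r.A ⊓ ∀r.¬B))) unsat w.r.t. T
   all branches close; clash {A, ¬A} at x₀
2. Hence ((¬C ⊔ C) ⊓ ¬A) ⊑ (C ⊔ (∃r.¬A ⊔ ∃r.B)): entailed.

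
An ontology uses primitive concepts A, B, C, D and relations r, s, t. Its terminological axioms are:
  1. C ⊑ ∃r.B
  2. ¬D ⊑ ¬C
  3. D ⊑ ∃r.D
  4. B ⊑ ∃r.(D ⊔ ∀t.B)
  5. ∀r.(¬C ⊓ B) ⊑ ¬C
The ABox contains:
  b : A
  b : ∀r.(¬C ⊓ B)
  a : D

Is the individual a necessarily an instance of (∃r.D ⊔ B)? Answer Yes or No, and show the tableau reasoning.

1. a : (∃r.D ⊔ B)?  L(a) = {D} ∪ {(∀r.¬D ⊓ ¬B)}
   clash {D, ¬D} at an ∃-successor — a ∈ (∃r.D ⊔ B)
2. Hence a : (∃r.D ⊔ B): entailed.

Yes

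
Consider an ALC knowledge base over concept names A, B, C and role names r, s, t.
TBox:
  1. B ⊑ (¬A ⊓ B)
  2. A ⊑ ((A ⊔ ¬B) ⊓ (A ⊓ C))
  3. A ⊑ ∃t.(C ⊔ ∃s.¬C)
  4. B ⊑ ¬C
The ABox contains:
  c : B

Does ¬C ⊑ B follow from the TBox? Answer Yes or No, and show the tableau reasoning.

No

1. ¬C ⊑ B  ⇔  (¬C ⊓ ¬B) unsat w.r.t. T
   open: L(x₀) ⊇ {¬A, ¬B, ¬C}
2. Hence ¬C ⊑ B: not entailed.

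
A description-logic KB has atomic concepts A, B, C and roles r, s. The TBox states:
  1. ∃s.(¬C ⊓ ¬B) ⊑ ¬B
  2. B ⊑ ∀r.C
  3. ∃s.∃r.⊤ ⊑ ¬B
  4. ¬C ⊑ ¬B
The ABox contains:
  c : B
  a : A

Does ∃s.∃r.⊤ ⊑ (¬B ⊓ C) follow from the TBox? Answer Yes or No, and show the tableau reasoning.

1. ∃s.∃r.⊤ ⊑ (¬B ⊓ C)  ⇔  (∃s.∃r.⊤ ⊓ (B ⊔ ¬C)) unsat w.r.t. T
   apply at x₀: ∃s.∃r.⊤⊑¬B
   open: L(x₀) ⊇ {¬B, ¬C, ∃s.∃r.⊤} (+ ∃-successors)
2. Hence ∃s.∃r.⊤ ⊑ (¬B ⊓ C): not entailed.

No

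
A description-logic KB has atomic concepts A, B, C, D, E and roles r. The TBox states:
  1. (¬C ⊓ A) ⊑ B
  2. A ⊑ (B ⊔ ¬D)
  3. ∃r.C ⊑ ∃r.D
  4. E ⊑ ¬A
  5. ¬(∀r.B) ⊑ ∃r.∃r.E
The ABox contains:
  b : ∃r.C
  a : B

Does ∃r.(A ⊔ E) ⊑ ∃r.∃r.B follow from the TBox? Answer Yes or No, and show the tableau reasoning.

No

1. ∃r.(A ⊔ E) ⊑ ∃r.∃r.B  ⇔  (∃r.(A ⊔ E) ⊓ ∀r.∀r.¬B) unsat w.r.t. T
   open: L(x₀) ⊇ {C, ¬A, ¬E, ∀r.B, ∀r.¬C, …} (+ ∃-successors)
2. Hence ∃r.(A ⊔ E) ⊑ ∃r.∃r.B: not entailed.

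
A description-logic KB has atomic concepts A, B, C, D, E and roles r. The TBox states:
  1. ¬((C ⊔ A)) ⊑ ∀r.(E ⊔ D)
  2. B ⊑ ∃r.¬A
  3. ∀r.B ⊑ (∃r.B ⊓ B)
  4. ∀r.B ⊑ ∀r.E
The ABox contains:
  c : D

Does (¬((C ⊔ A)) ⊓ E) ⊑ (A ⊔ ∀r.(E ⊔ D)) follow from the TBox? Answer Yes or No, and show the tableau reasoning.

Yes

1. (¬((C ⊔ A)) ⊓ E) ⊑ (A ⊔ ∀r.(E ⊔ D))  ⇔  (((¬C ⊓ ¬A) ⊓ E) ⊓ (¬A ⊓ ∃r.(¬E ⊓ ¬D))) unsat w.r.t. T
   all branches close; clash {E, ¬E} at an ∃-successor
2. Hence (¬((C ⊔ A)) ⊓ E) ⊑ (A ⊔ ∀r.(E ⊔ D)): entailed.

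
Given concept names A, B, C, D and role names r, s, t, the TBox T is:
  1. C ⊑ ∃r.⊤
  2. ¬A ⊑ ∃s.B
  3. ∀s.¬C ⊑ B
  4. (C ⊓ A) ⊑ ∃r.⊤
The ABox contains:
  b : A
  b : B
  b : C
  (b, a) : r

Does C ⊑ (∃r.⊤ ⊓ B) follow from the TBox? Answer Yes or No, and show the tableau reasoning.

1. C ⊑ (∃r.⊤ ⊓ B)  ⇔  (C ⊓ (∀r.⊥ ⊔ ¬B)) unsat w.r.t. T
   apply at x₀: C⊑∃r.⊤
   open: L(x₀) ⊇ {A, C, ¬B, ∃r.⊤, ∃s.C} (+ ∃-successors)
2. Hence C ⊑ (∃r.⊤ ⊓ B): not entailed.

No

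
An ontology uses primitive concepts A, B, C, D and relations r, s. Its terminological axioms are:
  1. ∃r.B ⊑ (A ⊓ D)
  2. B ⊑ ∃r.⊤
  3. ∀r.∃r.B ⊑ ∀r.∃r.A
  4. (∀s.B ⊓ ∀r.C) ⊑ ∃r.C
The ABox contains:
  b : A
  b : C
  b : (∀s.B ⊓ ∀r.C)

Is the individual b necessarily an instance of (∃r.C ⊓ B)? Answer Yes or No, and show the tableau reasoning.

1. b : (∃r.C ⊓ B)?  L(b) = {A, C, (∀s.B ⊓ ∀r.C)} ∪ {(∀r.¬C ⊔ ¬B)}
   apply at b: (∀s.B ⊓ ∀r.C)⊑∃r.C
   open: L(b) ⊇ {A, C, ¬B, ∀r.C, ∀r.¬B, …} (+ ∃-successors) — b ∉ (∃r.C ⊓ B) possible
2. Hence b : (∃r.C ⊓ B): not entailed.

No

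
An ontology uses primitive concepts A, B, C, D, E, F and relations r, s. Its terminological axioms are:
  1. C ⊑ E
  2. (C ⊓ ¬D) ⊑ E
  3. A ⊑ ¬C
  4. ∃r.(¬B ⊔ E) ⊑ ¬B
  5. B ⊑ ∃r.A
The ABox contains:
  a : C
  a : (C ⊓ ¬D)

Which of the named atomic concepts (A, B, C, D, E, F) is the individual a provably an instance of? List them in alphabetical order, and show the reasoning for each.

{C, E}

1. a : A?  L(a) = {C, (C ⊓ ¬D)} ∪ {¬A}
   apply at a: C⊑E; (C ⊓ ¬D)⊑E
   open: L(a) ⊇ {C, E, ¬A, ¬B, ¬D} — a ∉ A possible
2. a : B?  L(a) = {C, (C ⊓ ¬D)} ∪ {¬B}
   apply at a: C⊑E; (C ⊓ ¬D)⊑E
   open: L(a) ⊇ {C, E, ¬A, ¬B, ¬D} — a ∉ B possible
3. a : C?  L(a) = {C, (C ⊓ ¬D)} ∪ {¬C}
   clash {C, ¬C} at a — a ∈ C
4. a : D?  L(a) = {C, (C ⊓ ¬D)} ∪ {¬D}
   apply at a: C⊑E; (C ⊓ ¬D)⊑E
   open: L(a) ⊇ {C, E, ¬A, ¬B, ¬D} — a ∉ D possible
5. a : E?  L(a) = {C, (C ⊓ ¬D)} ∪ {¬E}
   clash {C, ¬C} at a — a ∈ E
6. a : F?  L(a) = {C, (C ⊓ ¬D)} ∪ {¬F}
   apply at a: C⊑E; (C ⊓ ¬D)⊑E
   open: L(a) ⊇ {C, E, ¬A, ¬B, ¬D, …} — a ∉ F possible
7. Entailed for a: {C, E}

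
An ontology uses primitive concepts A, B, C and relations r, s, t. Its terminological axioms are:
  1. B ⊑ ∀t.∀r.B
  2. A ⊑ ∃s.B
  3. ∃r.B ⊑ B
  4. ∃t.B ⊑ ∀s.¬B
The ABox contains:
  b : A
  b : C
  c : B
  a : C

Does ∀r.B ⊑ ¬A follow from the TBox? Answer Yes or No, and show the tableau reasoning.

No

1. ∀r.B ⊑ ¬A  ⇔  (∀r.B ⊓ A) unsat w.r.t. T
   apply at x₀: A⊑∃s.B
   open: L(x₀) ⊇ {A, ¬B, ∀r.B, ∀r.¬B, ∀t.¬B, …} (+ ∃-successors)
2. Hence ∀r.B ⊑ ¬A: not entailed.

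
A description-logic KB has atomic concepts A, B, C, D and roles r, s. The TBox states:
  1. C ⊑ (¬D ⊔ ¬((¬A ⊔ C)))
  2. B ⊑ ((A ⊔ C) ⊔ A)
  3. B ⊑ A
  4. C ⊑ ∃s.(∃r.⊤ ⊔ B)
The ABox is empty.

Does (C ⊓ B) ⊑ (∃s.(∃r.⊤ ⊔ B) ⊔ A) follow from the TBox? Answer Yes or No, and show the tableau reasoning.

Yes

1. (C ⊓ B) ⊑ (∃s.(∃r.⊤ ⊔ B) ⊔ A)  ⇔  ((C ⊓ B) ⊓ (∀s.(∀r.⊥ ⊓ ¬B) ⊓ ¬A)) unsat w.r.t. T
   all branches close; clash {A, ¬A} at x₀
2. Hence (C ⊓ B) ⊑ (∃s.(∃r.⊤ ⊔ B) ⊔ A): entailed.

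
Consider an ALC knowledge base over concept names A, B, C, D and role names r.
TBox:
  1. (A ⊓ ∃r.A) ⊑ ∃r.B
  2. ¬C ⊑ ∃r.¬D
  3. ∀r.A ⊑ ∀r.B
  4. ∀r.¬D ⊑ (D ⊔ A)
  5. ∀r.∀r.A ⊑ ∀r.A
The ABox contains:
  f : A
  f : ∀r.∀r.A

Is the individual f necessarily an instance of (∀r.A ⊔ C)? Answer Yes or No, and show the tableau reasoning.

Yes

1. f : (∀r.A ⊔ C)?  L(f) = {A, ∀r.∀r.A} ∪ {(∃r.¬A ⊓ ¬C)}
   clash {A, ¬A} at an ∃-successor — f ∈ (∀r.A ⊔ C)
2. Hence f : (∀r.A ⊔ C): entailed.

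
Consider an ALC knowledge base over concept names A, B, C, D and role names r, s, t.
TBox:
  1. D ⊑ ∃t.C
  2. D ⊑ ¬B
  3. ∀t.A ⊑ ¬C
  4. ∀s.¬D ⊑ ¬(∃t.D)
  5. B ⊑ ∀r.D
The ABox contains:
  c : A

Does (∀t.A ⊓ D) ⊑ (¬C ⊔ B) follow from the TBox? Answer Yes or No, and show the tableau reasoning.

Yes

1. (∀t.A ⊓ D) ⊑ (¬C ⊔ B)  ⇔  ((∀t.A ⊓ D) ⊓ (C ⊓ ¬B)) unsat w.r.t. T
   all branches close; clash {C, ¬C} at x₀
2. Hence (∀t.A ⊓ D) ⊑ (¬C ⊔ B): entailed.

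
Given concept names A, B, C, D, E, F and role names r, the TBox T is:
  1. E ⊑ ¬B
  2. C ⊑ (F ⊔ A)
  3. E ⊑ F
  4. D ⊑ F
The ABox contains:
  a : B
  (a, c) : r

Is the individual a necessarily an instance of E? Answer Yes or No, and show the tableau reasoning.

No

1. a : E?  L(a) = {B} ∪ {¬E}
   open: L(a) ⊇ {B, ¬C, ¬D, ¬E} — a ∉ E possible
2. Hence a : E: not entailed.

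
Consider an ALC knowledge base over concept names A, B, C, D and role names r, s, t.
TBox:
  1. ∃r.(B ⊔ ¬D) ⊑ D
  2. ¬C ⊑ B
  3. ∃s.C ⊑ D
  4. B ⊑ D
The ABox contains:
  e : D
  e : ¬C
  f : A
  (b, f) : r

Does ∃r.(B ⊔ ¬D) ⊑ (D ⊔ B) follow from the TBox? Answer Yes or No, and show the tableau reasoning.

Yes

1. ∃r.(B ⊔ ¬D) ⊑ (D ⊔ B)  ⇔  (∃r.(B ⊔ ¬D) ⊓ (¬D ⊓ ¬B)) unsat w.r.t. T
   all branches close; clash {B, ¬B} at x₀
2. Hence ∃r.(B ⊔ ¬D) ⊑ (D ⊔ B): entailed.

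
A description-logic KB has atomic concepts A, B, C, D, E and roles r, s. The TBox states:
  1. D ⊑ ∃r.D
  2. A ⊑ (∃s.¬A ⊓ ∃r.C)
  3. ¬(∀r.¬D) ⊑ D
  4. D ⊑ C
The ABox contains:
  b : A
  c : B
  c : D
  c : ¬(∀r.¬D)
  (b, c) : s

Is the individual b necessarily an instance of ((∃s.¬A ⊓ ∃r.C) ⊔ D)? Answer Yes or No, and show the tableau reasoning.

1. b : ((∃s.¬A ⊓ ∃r.C) ⊔ D)?  L(b) = {A} ∪ {((∀s.A ⊔ ∀r.¬C) ⊓ ¬D)}
   clash {D, ¬D} at b — b ∈ ((∃s.¬A ⊓ ∃r.C) ⊔ D)
2. Hence b : ((∃s.¬A ⊓ ∃r.C) ⊔ D): entailed.

Yes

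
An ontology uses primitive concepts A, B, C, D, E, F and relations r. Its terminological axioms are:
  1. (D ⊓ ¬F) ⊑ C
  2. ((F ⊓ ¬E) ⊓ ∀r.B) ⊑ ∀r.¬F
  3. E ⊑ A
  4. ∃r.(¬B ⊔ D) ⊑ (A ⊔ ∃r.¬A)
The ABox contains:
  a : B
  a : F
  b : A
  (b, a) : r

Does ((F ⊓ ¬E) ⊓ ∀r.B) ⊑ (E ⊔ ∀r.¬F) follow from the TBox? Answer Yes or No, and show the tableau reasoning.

1. ((F ⊓ ¬E) ⊓ ∀r.B) ⊑ (E ⊔ ∀r.¬F)  ⇔  (((F ⊓ ¬E) ⊓ ∀r.B) ⊓ (¬E ⊓ ∃r.F)) unsat w.r.t. T
   all branches close; clash {F, ¬F} at an ∃-successor
2. Hence ((F ⊓ ¬E) ⊓ ∀r.B) ⊑ (E ⊔ ∀r.¬F): entailed.

Yes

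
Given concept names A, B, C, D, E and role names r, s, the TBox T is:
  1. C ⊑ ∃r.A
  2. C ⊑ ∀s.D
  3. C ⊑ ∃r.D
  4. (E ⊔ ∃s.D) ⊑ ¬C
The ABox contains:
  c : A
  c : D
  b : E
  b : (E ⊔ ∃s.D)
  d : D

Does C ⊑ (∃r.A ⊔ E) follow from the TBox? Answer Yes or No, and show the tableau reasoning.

1. C ⊑ (∃r.A ⊔ E)  ⇔  (C ⊓ (∀r.¬A ⊓ ¬E)) unsat w.r.t. T
   all branches close; clash {C, ¬C} at x₀
2. Hence C ⊑ (∃r.A ⊔ E): entailed.

Yes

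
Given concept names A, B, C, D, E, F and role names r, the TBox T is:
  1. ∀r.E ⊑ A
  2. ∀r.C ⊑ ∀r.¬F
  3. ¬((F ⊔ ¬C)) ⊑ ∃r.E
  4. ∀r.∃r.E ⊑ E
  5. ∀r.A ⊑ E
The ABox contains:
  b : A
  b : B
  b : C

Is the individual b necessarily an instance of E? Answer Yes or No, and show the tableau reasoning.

1. b : E?  L(b) = {A, B, C} ∪ {¬E}
   open: L(b) ⊇ {A, B, C, F, ¬E, …} (+ ∃-successors) — b ∉ E possible
2. Hence b : E: not entailed.

No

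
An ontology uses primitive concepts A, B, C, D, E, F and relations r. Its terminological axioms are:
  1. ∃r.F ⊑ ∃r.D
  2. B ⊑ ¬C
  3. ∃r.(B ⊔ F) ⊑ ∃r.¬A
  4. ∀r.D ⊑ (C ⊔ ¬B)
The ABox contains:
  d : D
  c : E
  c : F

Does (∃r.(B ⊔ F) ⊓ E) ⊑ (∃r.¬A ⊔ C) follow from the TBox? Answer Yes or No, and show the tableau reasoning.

1. (∃r.(B ⊔ F) ⊓ E) ⊑ (∃r.¬A ⊔ C)  ⇔  ((∃r.(B ⊔ F) ⊓ E) ⊓ (∀r.A ⊓ ¬C)) unsat w.r.t. T
   all branches close; clash {A, ¬A} at an ∃-successor
2. Hence (∃r.(B ⊔ F) ⊓ E) ⊑ (∃r.¬A ⊔ C): entailed.

Yes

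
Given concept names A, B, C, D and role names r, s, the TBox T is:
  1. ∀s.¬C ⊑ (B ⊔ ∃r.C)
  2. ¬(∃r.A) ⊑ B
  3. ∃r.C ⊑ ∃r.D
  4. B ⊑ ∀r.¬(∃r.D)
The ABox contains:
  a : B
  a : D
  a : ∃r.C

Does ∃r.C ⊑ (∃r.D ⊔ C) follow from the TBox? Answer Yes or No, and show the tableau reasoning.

Yes

1. ∃r.C ⊑ (∃r.D ⊔ C)  ⇔  (∃r.C ⊓ (∀r.¬D ⊓ ¬C)) unsat w.r.t. T
   all branches close; clash {D, ¬D} at an ∃-successor
2. Hence ∃r.C ⊑ (∃r.D ⊔ C): entailed.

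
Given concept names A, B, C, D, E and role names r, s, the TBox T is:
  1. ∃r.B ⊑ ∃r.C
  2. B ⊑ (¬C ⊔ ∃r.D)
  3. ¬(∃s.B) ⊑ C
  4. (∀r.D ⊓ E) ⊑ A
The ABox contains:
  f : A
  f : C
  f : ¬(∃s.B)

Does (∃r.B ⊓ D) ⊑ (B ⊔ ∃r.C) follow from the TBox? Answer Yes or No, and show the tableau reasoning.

1. (∃r.B ⊓ D) ⊑ (B ⊔ ∃r.C)  ⇔  ((∃r.B ⊓ D) ⊓ (¬B ⊓ ∀r.¬C)) unsat w.r.t. T
   all branches close; clash {C, ¬C} at an ∃-successor
2. Hence (∃r.B ⊓ D) ⊑ (B ⊔ ∃r.C): entailed.

Yes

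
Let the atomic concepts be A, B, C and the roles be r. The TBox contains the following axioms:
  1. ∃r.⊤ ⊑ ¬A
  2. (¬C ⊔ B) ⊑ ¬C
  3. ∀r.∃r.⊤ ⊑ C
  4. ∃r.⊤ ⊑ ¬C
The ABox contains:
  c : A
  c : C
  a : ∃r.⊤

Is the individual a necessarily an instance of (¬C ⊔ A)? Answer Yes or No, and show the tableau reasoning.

Yes

1. a : (¬C ⊔ A)?  L(a) = {∃r.⊤} ∪ {(C ⊓ ¬A)}
   clash {C, ¬C} at a — a ∈ (¬C ⊔ A)
2. Hence a : (¬C ⊔ A): entailed.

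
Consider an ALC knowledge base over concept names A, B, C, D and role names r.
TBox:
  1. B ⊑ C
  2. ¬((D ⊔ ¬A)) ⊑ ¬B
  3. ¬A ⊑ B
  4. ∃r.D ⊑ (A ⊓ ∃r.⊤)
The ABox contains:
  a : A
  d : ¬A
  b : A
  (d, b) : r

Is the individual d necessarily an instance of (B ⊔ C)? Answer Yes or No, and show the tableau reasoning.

1. d : (B ⊔ C)?  L(d) = {¬A} ∪ {(¬B ⊓ ¬C)}
   clash {B, ¬B} at d — d ∈ (B ⊔ C)
2. Hence d : (B ⊔ C): entailed.

Yes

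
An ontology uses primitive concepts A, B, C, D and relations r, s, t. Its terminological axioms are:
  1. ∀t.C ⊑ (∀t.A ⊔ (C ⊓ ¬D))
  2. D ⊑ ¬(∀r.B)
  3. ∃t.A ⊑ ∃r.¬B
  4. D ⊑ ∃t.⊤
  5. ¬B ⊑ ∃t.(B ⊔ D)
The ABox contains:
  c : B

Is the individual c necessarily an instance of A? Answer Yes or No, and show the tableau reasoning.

No

1. c : A?  L(c) = {B} ∪ {¬A}
   open: L(c) ⊇ {B, ¬A, ¬D, ∀t.¬A, ∃t.¬C} (+ ∃-successors) — c ∉ A possible
2. Hence c : A: not entailed.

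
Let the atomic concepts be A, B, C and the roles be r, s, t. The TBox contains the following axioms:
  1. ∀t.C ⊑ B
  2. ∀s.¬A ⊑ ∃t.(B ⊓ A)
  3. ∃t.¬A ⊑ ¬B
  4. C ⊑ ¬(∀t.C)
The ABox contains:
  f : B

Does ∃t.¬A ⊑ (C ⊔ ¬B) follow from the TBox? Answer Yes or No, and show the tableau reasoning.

Yes

1. ∃t.¬A ⊑ (C ⊔ ¬B)  ⇔  (∃t.¬A ⊓ (¬C ⊓ B)) unsat w.r.t. T
   all branches close; clash {B, ¬B} at x₀
2. Hence ∃t.¬A ⊑ (C ⊔ ¬B): entailed.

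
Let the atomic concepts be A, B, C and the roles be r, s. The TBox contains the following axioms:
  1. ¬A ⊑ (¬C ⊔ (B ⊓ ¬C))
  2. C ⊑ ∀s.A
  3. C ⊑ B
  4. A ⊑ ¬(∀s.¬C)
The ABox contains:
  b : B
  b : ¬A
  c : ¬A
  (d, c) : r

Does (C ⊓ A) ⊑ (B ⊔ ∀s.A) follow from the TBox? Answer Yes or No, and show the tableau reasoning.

Yes

1. (C ⊓ A) ⊑ (B ⊔ ∀s.A)  ⇔  ((C ⊓ A) ⊓ (¬B ⊓ ∃s.¬A)) unsat w.r.t. T
   all branches close; clash {B, ¬B} at x₀
2. Hence (C ⊓ A) ⊑ (B ⊔ ∀s.A): entailed.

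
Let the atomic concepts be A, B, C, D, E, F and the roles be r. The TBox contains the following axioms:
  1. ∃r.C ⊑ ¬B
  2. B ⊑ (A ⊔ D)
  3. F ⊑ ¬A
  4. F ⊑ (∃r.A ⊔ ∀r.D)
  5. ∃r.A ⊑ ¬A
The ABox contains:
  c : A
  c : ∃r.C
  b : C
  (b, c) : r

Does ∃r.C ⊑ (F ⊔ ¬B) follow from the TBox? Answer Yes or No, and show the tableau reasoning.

Yes

1. ∃r.C ⊑ (F ⊔ ¬B)  ⇔  (∃r.C ⊓ (¬F ⊓ B)) unsat w.r.t. T
   all branches close; clash {B, ¬B} at x₀
2. Hence ∃r.C ⊑ (F ⊔ ¬B): entailed.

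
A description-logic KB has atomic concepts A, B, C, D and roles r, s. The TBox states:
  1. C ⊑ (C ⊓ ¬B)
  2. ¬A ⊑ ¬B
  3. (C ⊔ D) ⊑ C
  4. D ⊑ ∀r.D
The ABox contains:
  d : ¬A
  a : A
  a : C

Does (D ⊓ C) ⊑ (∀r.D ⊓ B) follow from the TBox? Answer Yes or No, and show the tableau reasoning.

1. (D ⊓ C) ⊑ (∀r.D ⊓ B)  ⇔  ((D ⊓ C) ⊓ (∃r.¬D ⊔ ¬B)) unsat w.r.t. T
   apply at x₀: C⊑(C ⊓ ¬B); D⊑∀r.D
   open: L(x₀) ⊇ {A, C, D, ¬B, ∀r.D}
2. Hence (D ⊓ C) ⊑ (∀r.D ⊓ B): not entailed.

No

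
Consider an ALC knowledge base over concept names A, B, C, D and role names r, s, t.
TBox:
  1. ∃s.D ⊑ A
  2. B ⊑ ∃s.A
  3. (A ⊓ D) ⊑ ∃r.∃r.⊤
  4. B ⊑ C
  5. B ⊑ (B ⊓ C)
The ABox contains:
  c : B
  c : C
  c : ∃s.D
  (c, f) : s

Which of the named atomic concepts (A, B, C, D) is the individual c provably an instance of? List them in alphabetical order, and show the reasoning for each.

1. c : A?  L(c) = {B, C, ∃s.D} ∪ {¬A}
   clash {A, ¬A} at c — c ∈ A
2. c : B?  L(c) = {B, C, ∃s.D} ∪ {¬B}
   clash {B, ¬B} at c — c ∈ B
3. c : C?  L(c) = {B, C, ∃s.D} ∪ {¬C}
   clash {C, ¬C} at c — c ∈ C
4. c : D?  L(c) = {B, C, ∃s.D} ∪ {¬D}
   apply at c: ∃s.D⊑A; B⊑∃s.A; B⊑(B ⊓ C)
   open: L(c) ⊇ {A, B, C, ¬D, ∃s.A, …} (+ ∃-successors) — c ∉ D possible
5. Entailed for c: {A, B, C}

{A, B, C}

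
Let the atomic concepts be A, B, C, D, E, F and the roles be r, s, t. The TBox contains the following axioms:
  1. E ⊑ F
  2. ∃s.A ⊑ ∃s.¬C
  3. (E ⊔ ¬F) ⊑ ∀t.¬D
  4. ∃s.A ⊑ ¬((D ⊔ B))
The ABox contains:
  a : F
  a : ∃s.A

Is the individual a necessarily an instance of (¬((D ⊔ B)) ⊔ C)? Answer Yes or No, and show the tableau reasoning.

Yes

1. a : (¬((D ⊔ B)) ⊔ C)?  L(a) = {F, ∃s.A} ∪ {((D ⊔ B) ⊓ ¬C)}
   clash {B, ¬B} at a — a ∈ (¬((D ⊔ B)) ⊔ C)
2. Hence a : (¬((D ⊔ B)) ⊔ C): entailed.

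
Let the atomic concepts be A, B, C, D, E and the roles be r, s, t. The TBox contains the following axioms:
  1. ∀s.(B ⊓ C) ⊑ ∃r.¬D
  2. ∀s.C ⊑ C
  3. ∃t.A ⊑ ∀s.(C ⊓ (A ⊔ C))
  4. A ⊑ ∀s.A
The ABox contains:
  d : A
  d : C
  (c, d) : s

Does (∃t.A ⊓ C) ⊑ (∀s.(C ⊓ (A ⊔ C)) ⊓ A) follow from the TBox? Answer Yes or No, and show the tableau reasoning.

No

1. (∃t.A ⊓ C) ⊑ (∀s.(C ⊓ (A ⊔ C)) ⊓ A)  ⇔  ((∃t.A ⊓ C) ⊓ (∃s.(¬C ⊔ (¬A ⊓ ¬C)) ⊔ ¬A)) unsat w.r.t. T
   apply at x₀: ∃t.A⊑∀s.(C ⊓ (A ⊔ C))
   open: L(x₀) ⊇ {C, ¬A, ∀s.(C ⊓ (A ⊔ C)), ∃s.(¬B ⊔ ¬C), ∃t.A} (+ ∃-successors)
2. Hence (∃t.A ⊓ C) ⊑ (∀s.(C ⊓ (A ⊔ C)) ⊓ A): not entailed.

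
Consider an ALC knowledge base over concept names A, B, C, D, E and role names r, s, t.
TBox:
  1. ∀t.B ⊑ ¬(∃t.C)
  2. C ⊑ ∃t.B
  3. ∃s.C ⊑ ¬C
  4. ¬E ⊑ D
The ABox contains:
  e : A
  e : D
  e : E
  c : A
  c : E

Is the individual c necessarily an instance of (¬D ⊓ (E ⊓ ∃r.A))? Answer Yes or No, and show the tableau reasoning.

1. c : (¬D ⊓ (E ⊓ ∃r.A))?  L(c) = {A, E} ∪ {(D ⊔ (¬E ⊔ ∀r.¬A))}
   open: L(c) ⊇ {A, D, E, ¬C, ∃t.¬B} (+ ∃-successors) — c ∉ (¬D ⊓ (E ⊓ ∃r.A)) possible
2. Hence c : (¬D ⊓ (E ⊓ ∃r.A)): not entailed.

No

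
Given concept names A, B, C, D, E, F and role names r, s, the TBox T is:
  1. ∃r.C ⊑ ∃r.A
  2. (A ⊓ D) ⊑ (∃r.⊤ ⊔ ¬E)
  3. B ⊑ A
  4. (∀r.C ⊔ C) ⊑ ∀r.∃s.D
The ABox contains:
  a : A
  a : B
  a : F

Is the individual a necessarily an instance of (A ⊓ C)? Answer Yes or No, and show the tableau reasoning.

1. a : (A ⊓ C)?  L(a) = {A, B, F} ∪ {(¬A ⊔ ¬C)}
   open: L(a) ⊇ {A, B, F, ¬C, ¬D, …} (+ ∃-successors) — a ∉ (A ⊓ C) possible
2. Hence a : (A ⊓ C): not entailed.

No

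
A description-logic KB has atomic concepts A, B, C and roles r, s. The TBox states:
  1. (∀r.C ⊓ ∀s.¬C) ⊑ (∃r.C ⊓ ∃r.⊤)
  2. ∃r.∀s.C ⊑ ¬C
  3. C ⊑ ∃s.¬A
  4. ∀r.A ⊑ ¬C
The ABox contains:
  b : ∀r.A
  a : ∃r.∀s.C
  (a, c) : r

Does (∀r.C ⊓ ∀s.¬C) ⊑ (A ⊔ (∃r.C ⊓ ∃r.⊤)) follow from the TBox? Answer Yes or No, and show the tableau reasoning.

1. (∀r.C ⊓ ∀s.¬C) ⊑ (A ⊔ (∃r.C ⊓ ∃r.⊤))  ⇔  ((∀r.C ⊓ ∀s.¬C) ⊓ (¬A ⊓ (∀r.¬C ⊔ ∀r.⊥))) unsat w.r.t. T
   all branches close; clash ⊥ at an ∃-successor
2. Hence (∀r.C ⊓ ∀s.¬C) ⊑ (A ⊔ (∃r.C ⊓ ∃r.⊤)): entailed.

Yes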